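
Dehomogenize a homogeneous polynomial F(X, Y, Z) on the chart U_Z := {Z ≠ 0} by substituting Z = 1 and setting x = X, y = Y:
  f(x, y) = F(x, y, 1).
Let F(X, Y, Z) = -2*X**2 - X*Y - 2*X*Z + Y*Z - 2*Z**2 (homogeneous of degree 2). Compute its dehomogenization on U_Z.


f(x, y) = -2*x**2 - x*y - 2*x + y - 2

On U_Z we set Z = 1. Each monomial c·X^i·Y^j·Z^k in F becomes c·x^i·y^j·1^k = c·x^i·y^j.
Substituting Z = 1: F(X, Y, 1) = -2*x**2 - x*y - 2*x + y - 2.
Note: deg(f) ≤ deg(F) = 2; strict inequality happens when F is divisible by Z (lost terms).


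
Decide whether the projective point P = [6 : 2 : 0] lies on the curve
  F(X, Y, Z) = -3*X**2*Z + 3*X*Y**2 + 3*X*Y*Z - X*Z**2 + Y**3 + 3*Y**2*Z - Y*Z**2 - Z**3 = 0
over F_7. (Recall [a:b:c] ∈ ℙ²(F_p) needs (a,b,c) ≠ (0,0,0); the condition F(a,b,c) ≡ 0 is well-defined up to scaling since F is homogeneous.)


F(6,2,0) ≡ 3 (mod 7); P is NOT on the curve.

Evaluate F(6, 2, 0) term-by-term (mod 7).
  -3*X**2*Z ↦ -3·36·1·0 = 0
  3*X*Y**2 ↦ 3·6·4·1 = 72
  3*X*Y*Z ↦ 3·6·2·0 = 0
  -X*Z**2 ↦ -1·6·1·0 = 0
  Y**3 ↦ 1·1·8·1 = 8
  3*Y**2*Z ↦ 3·1·4·0 = 0
  -Y*Z**2 ↦ -1·1·2·0 = 0
  -Z**3 ↦ -1·1·1·0 = 0
Sum: F(6, 2, 0) = (0) + (72) + (0) + (0) + (8) + (0) + (0) + (0) = 80.
Reducing mod 7: 80 ≡ 3 (mod 7).
Since F(a, b, c) ≡ 3 ≠ 0 (mod 7), P does NOT lie on the curve.


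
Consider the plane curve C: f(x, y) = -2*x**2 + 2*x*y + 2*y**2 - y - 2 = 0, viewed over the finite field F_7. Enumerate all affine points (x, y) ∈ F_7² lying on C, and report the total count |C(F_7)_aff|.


Affine F_7-points: {(5, 3)}; count = 1.

For each of the 49 pairs (x, y) ∈ F_7², evaluate f(x, y) mod 7. Record the zeros.
  x = 0: [0↦5, 1↦6, 2↦4, 3↦6, 4↦5, 5↦1, 6↦1]  zeros at y ∈ ∅
  x = 1: [0↦3, 1↦6, 2↦6, 3↦3, 4↦4, 5↦2, 6↦4]  zeros at y ∈ ∅
  x = 2: [0↦4, 1↦2, 2↦4, 3↦3, 4↦6, 5↦6, 6↦3]  zeros at y ∈ ∅
  x = 3: [0↦1, 1↦1, 2↦5, 3↦6, 4↦4, 5↦6, 6↦5]  zeros at y ∈ ∅
  x = 4: [0↦1, 1↦3, 2↦2, 3↦5, 4↦5, 5↦2, 6↦3]  zeros at y ∈ ∅
  x = 5: [0↦4, 1↦1, 2↦2, 3↦0, 4↦2, 5↦1, 6↦4]  zeros at y ∈ {3}
  x = 6: [0↦3, 1↦2, 2↦5, 3↦5, 4↦2, 5↦3, 6↦1]  zeros at y ∈ ∅
Collecting zeros: affine points = {(5, 3)}.
Total count |C(F_7)_aff| = 1.


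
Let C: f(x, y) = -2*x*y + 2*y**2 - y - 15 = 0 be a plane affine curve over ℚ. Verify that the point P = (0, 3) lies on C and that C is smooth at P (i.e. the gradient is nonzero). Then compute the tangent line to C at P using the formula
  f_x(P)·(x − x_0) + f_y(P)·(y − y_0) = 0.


Tangent line at P: -6*x + 11*y - 33 = 0.

Step 1: f(0, 3) = 0, so P lies on C.
Step 2: partial derivatives
  f_x(x, y) = -2*y, f_y(x, y) = -2*x + 4*y - 1.
  f_x(P) = -6, f_y(P) = 11 (gradient nonzero, so P is smooth).
Step 3: tangent line at P: -6·(x − 0) + 11·(y − 3) = 0.
Expanding: -6*x + 11*y - 33 = 0.


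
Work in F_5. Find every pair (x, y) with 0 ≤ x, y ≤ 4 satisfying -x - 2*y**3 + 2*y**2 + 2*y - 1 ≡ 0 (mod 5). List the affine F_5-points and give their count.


Affine F_5-points: {(0, 2), (1, 1), (1, 4), (4, 0), (4, 3)}; count = 5.

For each of the 25 pairs (x, y) ∈ F_5², evaluate f(x, y) mod 5. Record the zeros.
  x = 0: [0↦4, 1↦1, 2↦0, 3↦4, 4↦1]  zeros at y ∈ {2}
  x = 1: [0↦3, 1↦0, 2↦4, 3↦3, 4↦0]  zeros at y ∈ {1, 4}
  x = 2: [0↦2, 1↦4, 2↦3, 3↦2, 4↦4]  zeros at y ∈ ∅
  x = 3: [0↦1, 1↦3, 2↦2, 3↦1, 4↦3]  zeros at y ∈ ∅
  x = 4: [0↦0, 1↦2, 2↦1, 3↦0, 4↦2]  zeros at y ∈ {0, 3}
Collecting zeros: affine points = {(0, 2), (1, 1), (1, 4), (4, 0), (4, 3)}.
Total count |C(F_5)_aff| = 5.


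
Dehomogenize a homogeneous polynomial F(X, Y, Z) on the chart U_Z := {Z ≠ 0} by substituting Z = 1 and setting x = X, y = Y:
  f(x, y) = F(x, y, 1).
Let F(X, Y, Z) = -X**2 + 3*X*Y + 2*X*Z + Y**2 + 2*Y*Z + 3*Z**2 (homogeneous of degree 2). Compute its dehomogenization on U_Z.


f(x, y) = -x**2 + 3*x*y + 2*x + y**2 + 2*y + 3

On U_Z we set Z = 1. Each monomial c·X^i·Y^j·Z^k in F becomes c·x^i·y^j·1^k = c·x^i·y^j.
Substituting Z = 1: F(X, Y, 1) = -x**2 + 3*x*y + 2*x + y**2 + 2*y + 3.
Note: deg(f) ≤ deg(F) = 2; strict inequality happens when F is divisible by Z (lost terms).


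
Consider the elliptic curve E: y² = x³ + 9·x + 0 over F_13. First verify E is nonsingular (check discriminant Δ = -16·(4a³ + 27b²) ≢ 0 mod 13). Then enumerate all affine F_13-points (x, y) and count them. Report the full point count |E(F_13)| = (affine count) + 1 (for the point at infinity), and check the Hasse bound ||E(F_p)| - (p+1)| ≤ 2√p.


Affine points = {(0, 0), (1, 6), (1, 7), (2, 0), (4, 3), (4, 10), (5, 1), (5, 12), (6, 6), (6, 7), (7, 4), (7, 9), (8, 5), (8, 8), (9, 2), (9, 11), (11, 0), (12, 4), (12, 9)}; affine count = 19; |E(F_13)| = 20.

Discriminant check: Δ ∝ 4a³ + 27b² = 4·9³ + 27·0² = 4·729 + 27·0 ≡ 4 (mod 13). Nonzero ⇒ E is nonsingular.
For each x ∈ F_13, compute rhs = x³ + 9·x + 0 mod 13, then count y ∈ F_13 with y² ≡ rhs.
  x = 0: rhs = 0, matching y values: 0 (1 points).
  x = 1: rhs = 10, matching y values: 6, 7 (2 points).
  x = 2: rhs = 0, matching y values: 0 (1 points).
  x = 3: rhs = 2, matching y values: none (0 points).
  x = 4: rhs = 9, matching y values: 3, 10 (2 points).
  x = 5: rhs = 1, matching y values: 1, 12 (2 points).
  x = 6: rhs = 10, matching y values: 6, 7 (2 points).
  x = 7: rhs = 3, matching y values: 4, 9 (2 points).
  x = 8: rhs = 12, matching y values: 5, 8 (2 points).
  x = 9: rhs = 4, matching y values: 2, 11 (2 points).
  x = 10: rhs = 11, matching y values: none (0 points).
  x = 11: rhs = 0, matching y values: 0 (1 points).
  x = 12: rhs = 3, matching y values: 4, 9 (2 points).
Total affine count: 19.
Full point count |E(F_13)| = 19 + 1 = 20.
Hasse bound: |20 − (13+1)| = |6| = 6 ≤ 2√13 ≈ 7.2111 ✓.


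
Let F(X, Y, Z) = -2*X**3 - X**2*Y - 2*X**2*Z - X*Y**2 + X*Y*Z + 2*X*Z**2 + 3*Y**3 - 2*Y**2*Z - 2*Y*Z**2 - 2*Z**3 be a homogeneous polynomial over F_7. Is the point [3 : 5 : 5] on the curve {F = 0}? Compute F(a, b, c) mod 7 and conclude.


F(3,5,5) ≡ 6 (mod 7); P is NOT on the curve.

Evaluate F(3, 5, 5) term-by-term (mod 7).
  -2*X**3 ↦ -2·27·1·1 = -54
  -X**2*Y ↦ -1·9·5·1 = -45
  -2*X**2*Z ↦ -2·9·1·5 = -90
  -X*Y**2 ↦ -1·3·25·1 = -75
  X*Y*Z ↦ 1·3·5·5 = 75
  2*X*Z**2 ↦ 2·3·1·25 = 150
  3*Y**3 ↦ 3·1·125·1 = 375
  -2*Y**2*Z ↦ -2·1·25·5 = -250
  -2*Y*Z**2 ↦ -2·1·5·25 = -250
  -2*Z**3 ↦ -2·1·1·125 = -250
Sum: F(3, 5, 5) = (-54) + (-45) + (-90) + (-75) + (75) + (150) + (375) + (-250) + (-250) + (-250) = -414.
Reducing mod 7: -414 ≡ 6 (mod 7).
Since F(a, b, c) ≡ 6 ≠ 0 (mod 7), P does NOT lie on the curve.


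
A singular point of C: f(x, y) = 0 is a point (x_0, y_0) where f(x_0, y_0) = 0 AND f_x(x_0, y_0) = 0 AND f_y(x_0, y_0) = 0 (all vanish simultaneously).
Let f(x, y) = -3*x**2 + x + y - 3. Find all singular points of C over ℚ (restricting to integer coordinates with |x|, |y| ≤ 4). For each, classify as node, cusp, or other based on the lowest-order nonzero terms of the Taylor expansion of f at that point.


No singular points in the scanned grid; C is smooth there.

Compute partial derivatives:
  f_x = 1 - 6*x.
  f_y = 1.
f_y = 1 is a nonzero constant, so f_y never vanishes: no point (x, y) can satisfy f = f_x = f_y = 0. In particular no (x, y) ∈ {−4, ..., 4}² is singular; the curve is smooth.


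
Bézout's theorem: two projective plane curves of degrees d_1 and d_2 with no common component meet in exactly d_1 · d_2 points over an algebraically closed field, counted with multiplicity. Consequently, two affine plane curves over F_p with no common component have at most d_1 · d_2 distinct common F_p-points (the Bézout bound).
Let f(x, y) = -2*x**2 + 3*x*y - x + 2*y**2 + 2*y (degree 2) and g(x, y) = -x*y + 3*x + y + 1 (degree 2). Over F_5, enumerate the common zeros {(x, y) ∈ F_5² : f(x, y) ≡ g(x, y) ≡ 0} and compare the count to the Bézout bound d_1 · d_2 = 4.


Common zeros: {(0, 4), (4, 1)}; count = 2; Bézout bound = 4.

deg(f) = 2, deg(g) = 2, so Bézout bound = 4.
Scan x ∈ F_5. For each x, list the y ∈ F_5 with f(x, y) ≡ 0 and those with g(x, y) ≡ 0 (mod 5); the common zeros in that column are the intersection.
  x = 0: f ≡ 0 at y ∈ {0, 4}; g ≡ 0 at y ∈ {4}; common: {4}.
  x = 1: f ≡ 0 at y ∈ {2, 3}; g ≡ 0 at y ∈ ∅; common: ∅.
  x = 2: f ≡ 0 at y ∈ {0, 1}; g ≡ 0 at y ∈ {2}; common: ∅.
  x = 3: f ≡ 0 at y ∈ {3, 4}; g ≡ 0 at y ∈ {0}; common: ∅.
  x = 4: f ≡ 0 at y ∈ {1, 2}; g ≡ 0 at y ∈ {1}; common: {1}.
Collecting: common zeros = {(0, 4), (4, 1)}, so the count is 2.
Comparison with the Bézout bound: 2 ≤ 4 = deg(f)·deg(g), as expected for curves with no common component (the affine F_5-count falls short of the bound because intersections may lie at infinity, over extension fields, or carry multiplicity).


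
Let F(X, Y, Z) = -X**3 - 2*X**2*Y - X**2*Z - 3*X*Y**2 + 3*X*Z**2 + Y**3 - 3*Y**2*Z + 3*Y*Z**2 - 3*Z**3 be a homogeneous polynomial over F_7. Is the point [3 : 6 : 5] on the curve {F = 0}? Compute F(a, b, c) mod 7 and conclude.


F(3,6,5) ≡ 4 (mod 7); P is NOT on the curve.

Evaluate F(3, 6, 5) term-by-term (mod 7).
  -X**3 ↦ -1·27·1·1 = -27
  -2*X**2*Y ↦ -2·9·6·1 = -108
  -X**2*Z ↦ -1·9·1·5 = -45
  -3*X*Y**2 ↦ -3·3·36·1 = -324
  3*X*Z**2 ↦ 3·3·1·25 = 225
  Y**3 ↦ 1·1·216·1 = 216
  -3*Y**2*Z ↦ -3·1·36·5 = -540
  3*Y*Z**2 ↦ 3·1·6·25 = 450
  -3*Z**3 ↦ -3·1·1·125 = -375
Sum: F(3, 6, 5) = (-27) + (-108) + (-45) + (-324) + (225) + (216) + (-540) + (450) + (-375) = -528.
Reducing mod 7: -528 ≡ 4 (mod 7).
Since F(a, b, c) ≡ 4 ≠ 0 (mod 7), P does NOT lie on the curve.


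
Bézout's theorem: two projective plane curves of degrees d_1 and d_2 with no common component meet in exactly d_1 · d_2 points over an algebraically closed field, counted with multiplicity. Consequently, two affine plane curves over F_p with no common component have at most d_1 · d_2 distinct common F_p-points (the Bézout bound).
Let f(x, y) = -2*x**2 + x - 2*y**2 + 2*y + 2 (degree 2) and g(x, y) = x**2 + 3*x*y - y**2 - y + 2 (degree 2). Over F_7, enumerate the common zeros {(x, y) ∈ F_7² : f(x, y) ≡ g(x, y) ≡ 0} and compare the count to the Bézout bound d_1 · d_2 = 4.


Common zeros: ∅; count = 0; Bézout bound = 4.

deg(f) = 2, deg(g) = 2, so Bézout bound = 4.
Scan x ∈ F_7. For each x, list the y ∈ F_7 with f(x, y) ≡ 0 and those with g(x, y) ≡ 0 (mod 7); the common zeros in that column are the intersection.
  x = 0: f ≡ 0 at y ∈ ∅; g ≡ 0 at y ∈ {1, 5}; common: ∅.
  x = 1: f ≡ 0 at y ∈ ∅; g ≡ 0 at y ∈ {3, 6}; common: ∅.
  x = 2: f ≡ 0 at y ∈ {4}; g ≡ 0 at y ∈ {6}; common: ∅.
  x = 3: f ≡ 0 at y ∈ ∅; g ≡ 0 at y ∈ ∅; common: ∅.
  x = 4: f ≡ 0 at y ∈ ∅; g ≡ 0 at y ∈ {1, 3}; common: ∅.
  x = 5: f ≡ 0 at y ∈ ∅; g ≡ 0 at y ∈ ∅; common: ∅.
  x = 6: f ≡ 0 at y ∈ ∅; g ≡ 0 at y ∈ {5}; common: ∅.
Collecting: common zeros = ∅, so the count is 0.
Comparison with the Bézout bound: 0 ≤ 4 = deg(f)·deg(g), as expected for curves with no common component (the affine F_7-count falls short of the bound because intersections may lie at infinity, over extension fields, or carry multiplicity).


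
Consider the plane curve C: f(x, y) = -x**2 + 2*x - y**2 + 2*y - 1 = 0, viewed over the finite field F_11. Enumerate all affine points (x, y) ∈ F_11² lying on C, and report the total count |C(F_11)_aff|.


Affine F_11-points: {(0, 1), (1, 0), (1, 2), (2, 1), (4, 6), (4, 7), (6, 4), (6, 9), (7, 4), (7, 9), (9, 6), (9, 7)}; count = 12.

For each of the 121 pairs (x, y) ∈ F_11², evaluate f(x, y) mod 11. Record the zeros.
  x = 0: [0↦10, 1↦0, 2↦10, 3↦7, 4↦2, 5↦6, 6↦8, 7↦8, 8↦6, 9↦2, 10↦7]  zeros at y ∈ {1}
  x = 1: [0↦0, 1↦1, 2↦0, 3↦8, 4↦3, 5↦7, 6↦9, 7↦9, 8↦7, 9↦3, 10↦8]  zeros at y ∈ {0, 2}
  x = 2: [0↦10, 1↦0, 2↦10, 3↦7, 4↦2, 5↦6, 6↦8, 7↦8, 8↦6, 9↦2, 10↦7]  zeros at y ∈ {1}
  x = 3: [0↦7, 1↦8, 2↦7, 3↦4, 4↦10, 5↦3, 6↦5, 7↦5, 8↦3, 9↦10, 10↦4]  zeros at y ∈ ∅
  x = 4: [0↦2, 1↦3, 2↦2, 3↦10, 4↦5, 5↦9, 6↦0, 7↦0, 8↦9, 9↦5, 10↦10]  zeros at y ∈ {6, 7}
  x = 5: [0↦6, 1↦7, 2↦6, 3↦3, 4↦9, 5↦2, 6↦4, 7↦4, 8↦2, 9↦9, 10↦3]  zeros at y ∈ ∅
  x = 6: [0↦8, 1↦9, 2↦8, 3↦5, 4↦0, 5↦4, 6↦6, 7↦6, 8↦4, 9↦0, 10↦5]  zeros at y ∈ {4, 9}
  x = 7: [0↦8, 1↦9, 2↦8, 3↦5, 4↦0, 5↦4, 6↦6, 7↦6, 8↦4, 9↦0, 10↦5]  zeros at y ∈ {4, 9}
  x = 8: [0↦6, 1↦7, 2↦6, 3↦3, 4↦9, 5↦2, 6↦4, 7↦4, 8↦2, 9↦9, 10↦3]  zeros at y ∈ ∅
  x = 9: [0↦2, 1↦3, 2↦2, 3↦10, 4↦5, 5↦9, 6↦0, 7↦0, 8↦9, 9↦5, 10↦10]  zeros at y ∈ {6, 7}
  x = 10: [0↦7, 1↦8, 2↦7, 3↦4, 4↦10, 5↦3, 6↦5, 7↦5, 8↦3, 9↦10, 10↦4]  zeros at y ∈ ∅
Collecting zeros: affine points = {(0, 1), (1, 0), (1, 2), (2, 1), (4, 6), (4, 7), (6, 4), (6, 9), (7, 4), (7, 9), (9, 6), (9, 7)}.
Total count |C(F_11)_aff| = 12.


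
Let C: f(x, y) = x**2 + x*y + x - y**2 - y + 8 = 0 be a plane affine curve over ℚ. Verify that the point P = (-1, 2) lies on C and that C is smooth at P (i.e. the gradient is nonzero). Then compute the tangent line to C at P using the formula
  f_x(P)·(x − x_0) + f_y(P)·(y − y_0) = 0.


Tangent line at P: x - 6*y + 13 = 0.

Step 1: f(-1, 2) = 0, so P lies on C.
Step 2: partial derivatives
  f_x(x, y) = 2*x + y + 1, f_y(x, y) = x - 2*y - 1.
  f_x(P) = 1, f_y(P) = -6 (gradient nonzero, so P is smooth).
Step 3: tangent line at P: 1·(x − -1) + -6·(y − 2) = 0.
Expanding: x - 6*y + 13 = 0.


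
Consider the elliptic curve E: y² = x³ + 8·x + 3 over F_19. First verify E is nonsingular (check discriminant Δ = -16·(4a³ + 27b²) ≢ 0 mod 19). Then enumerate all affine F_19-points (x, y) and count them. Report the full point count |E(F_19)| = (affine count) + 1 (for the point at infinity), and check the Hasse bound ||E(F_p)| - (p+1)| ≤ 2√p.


Affine points = {(3, 4), (3, 15), (4, 2), (4, 17), (5, 4), (5, 15), (6, 1), (6, 18), (8, 3), (8, 16), (9, 5), (9, 14), (10, 0), (11, 4), (11, 15), (13, 9), (13, 10), (14, 3), (14, 16), (16, 3), (16, 16), (17, 6), (17, 13)}; affine count = 23; |E(F_19)| = 24.

Discriminant check: Δ ∝ 4a³ + 27b² = 4·8³ + 27·3² = 4·512 + 27·9 ≡ 11 (mod 19). Nonzero ⇒ E is nonsingular.
For each x ∈ F_19, compute rhs = x³ + 8·x + 3 mod 19, then count y ∈ F_19 with y² ≡ rhs.
  x = 0: rhs = 3, matching y values: none (0 points).
  x = 1: rhs = 12, matching y values: none (0 points).
  x = 2: rhs = 8, matching y values: none (0 points).
  x = 3: rhs = 16, matching y values: 4, 15 (2 points).
  x = 4: rhs = 4, matching y values: 2, 17 (2 points).
  x = 5: rhs = 16, matching y values: 4, 15 (2 points).
  x = 6: rhs = 1, matching y values: 1, 18 (2 points).
  x = 7: rhs = 3, matching y values: none (0 points).
  x = 8: rhs = 9, matching y values: 3, 16 (2 points).
  x = 9: rhs = 6, matching y values: 5, 14 (2 points).
  x = 10: rhs = 0, matching y values: 0 (1 points).
  x = 11: rhs = 16, matching y values: 4, 15 (2 points).
  x = 12: rhs = 3, matching y values: none (0 points).
  x = 13: rhs = 5, matching y values: 9, 10 (2 points).
  x = 14: rhs = 9, matching y values: 3, 16 (2 points).
  x = 15: rhs = 2, matching y values: none (0 points).
  x = 16: rhs = 9, matching y values: 3, 16 (2 points).
  x = 17: rhs = 17, matching y values: 6, 13 (2 points).
  x = 18: rhs = 13, matching y values: none (0 points).
Total affine count: 23.
Full point count |E(F_19)| = 23 + 1 = 24.
Hasse bound: |24 − (19+1)| = |4| = 4 ≤ 2√19 ≈ 8.7178 ✓.


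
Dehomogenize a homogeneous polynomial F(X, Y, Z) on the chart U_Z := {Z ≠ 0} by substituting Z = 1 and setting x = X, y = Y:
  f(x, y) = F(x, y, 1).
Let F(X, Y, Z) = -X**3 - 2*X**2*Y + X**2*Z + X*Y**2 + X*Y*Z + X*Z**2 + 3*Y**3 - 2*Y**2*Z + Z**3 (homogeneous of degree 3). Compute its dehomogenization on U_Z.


f(x, y) = -x**3 - 2*x**2*y + x**2 + x*y**2 + x*y + x + 3*y**3 - 2*y**2 + 1

On U_Z we set Z = 1. Each monomial c·X^i·Y^j·Z^k in F becomes c·x^i·y^j·1^k = c·x^i·y^j.
Substituting Z = 1: F(X, Y, 1) = -x**3 - 2*x**2*y + x**2 + x*y**2 + x*y + x + 3*y**3 - 2*y**2 + 1.
Note: deg(f) ≤ deg(F) = 3; strict inequality happens when F is divisible by Z (lost terms).


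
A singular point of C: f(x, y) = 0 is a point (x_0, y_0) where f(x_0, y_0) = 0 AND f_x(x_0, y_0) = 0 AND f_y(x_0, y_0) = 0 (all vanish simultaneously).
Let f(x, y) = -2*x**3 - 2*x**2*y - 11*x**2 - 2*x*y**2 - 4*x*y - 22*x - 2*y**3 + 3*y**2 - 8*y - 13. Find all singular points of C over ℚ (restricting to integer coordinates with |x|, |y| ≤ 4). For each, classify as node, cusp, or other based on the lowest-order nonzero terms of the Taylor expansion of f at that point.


Singular points: {(-2, 1)}; classification: node.

Compute partial derivatives:
  f_x = -6*x**2 - 4*x*y - 22*x - 2*y**2 - 4*y - 22.
  f_y = -2*x**2 - 4*x*y - 4*x - 6*y**2 + 6*y - 8.
Scan x_0 ∈ {−4, ..., 4}. For each x_0, f_y(x_0, y) is a polynomial in y; find its integer roots y ∈ {−4, ..., 4}, then test f_x and f at those candidates.
  x = -4: f_y(-4, y) = -6*y**2 + 22*y - 24; no integer root y with |y| ≤ 4.
  x = -3: f_y(-3, y) = -6*y**2 + 18*y - 14; no integer root y with |y| ≤ 4.
  x = -2: f_y(-2, y) = -6*y**2 + 14*y - 8; vanishes at y ∈ {1}. (-2, 1): f_x = 0, f = 0 — SINGULAR.
  x = -1: f_y(-1, y) = -6*y**2 + 10*y - 6; no integer root y with |y| ≤ 4.
  x = 0: f_y(0, y) = -6*y**2 + 6*y - 8; no integer root y with |y| ≤ 4.
  x = 1: f_y(1, y) = -6*y**2 + 2*y - 14; no integer root y with |y| ≤ 4.
  x = 2: f_y(2, y) = -6*y**2 - 2*y - 24; no integer root y with |y| ≤ 4.
  x = 3: f_y(3, y) = -6*y**2 - 6*y - 38; no integer root y with |y| ≤ 4.
  x = 4: f_y(4, y) = -6*y**2 - 10*y - 56; no integer root y with |y| ≤ 4.
Only singular point on the grid: (-2, 1).
Classify: substitute x = -2 + u, y = 1 + v and expand: f = -2*u**3 - 2*u**2*v - u**2 - 2*u*v**2 - 2*v**3 + v**2.
No constant or linear terms (consistent with a singular point). Quadratic part: -u**2 + v**2. Cubic part: -2*u**3 - 2*u**2*v - 2*u*v**2 - 2*v**3.
The quadratic part v**2 - u**2 = (v − u)(v + u) splits into two distinct linear factors, so there are two distinct tangent lines y − 1 = ±(x − -2) — this is a node (ordinary double point).
Classification: node.


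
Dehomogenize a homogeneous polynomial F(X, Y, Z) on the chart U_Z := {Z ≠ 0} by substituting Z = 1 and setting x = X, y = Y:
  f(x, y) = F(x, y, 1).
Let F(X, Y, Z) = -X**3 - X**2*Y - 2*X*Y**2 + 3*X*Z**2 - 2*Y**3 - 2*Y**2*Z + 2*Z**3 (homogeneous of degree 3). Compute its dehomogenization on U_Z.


f(x, y) = -x**3 - x**2*y - 2*x*y**2 + 3*x - 2*y**3 - 2*y**2 + 2

On U_Z we set Z = 1. Each monomial c·X^i·Y^j·Z^k in F becomes c·x^i·y^j·1^k = c·x^i·y^j.
Substituting Z = 1: F(X, Y, 1) = -x**3 - x**2*y - 2*x*y**2 + 3*x - 2*y**3 - 2*y**2 + 2.
Note: deg(f) ≤ deg(F) = 3; strict inequality happens when F is divisible by Z (lost terms).


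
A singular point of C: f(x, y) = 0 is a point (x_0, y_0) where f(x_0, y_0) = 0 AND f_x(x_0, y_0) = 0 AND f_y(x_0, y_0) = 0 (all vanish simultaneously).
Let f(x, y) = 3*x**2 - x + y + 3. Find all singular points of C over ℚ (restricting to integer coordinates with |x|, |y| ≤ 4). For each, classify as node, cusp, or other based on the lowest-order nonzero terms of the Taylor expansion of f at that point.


No singular points in the scanned grid; C is smooth there.

Compute partial derivatives:
  f_x = 6*x - 1.
  f_y = 1.
f_y = 1 is a nonzero constant, so f_y never vanishes: no point (x, y) can satisfy f = f_x = f_y = 0. In particular no (x, y) ∈ {−4, ..., 4}² is singular; the curve is smooth.


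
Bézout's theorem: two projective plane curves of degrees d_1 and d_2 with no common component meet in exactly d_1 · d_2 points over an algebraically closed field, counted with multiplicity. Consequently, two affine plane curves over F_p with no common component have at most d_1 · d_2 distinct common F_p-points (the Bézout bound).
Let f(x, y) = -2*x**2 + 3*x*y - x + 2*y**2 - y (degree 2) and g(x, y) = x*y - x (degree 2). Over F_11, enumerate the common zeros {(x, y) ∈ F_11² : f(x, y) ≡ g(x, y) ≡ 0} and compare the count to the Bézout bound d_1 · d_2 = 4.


Common zeros: {(0, 0), (0, 6), (3, 1), (9, 1)}; count = 4; Bézout bound = 4.

deg(f) = 2, deg(g) = 2, so Bézout bound = 4.
Scan x ∈ F_11. For each x, list the y ∈ F_11 with f(x, y) ≡ 0 and those with g(x, y) ≡ 0 (mod 11); the common zeros in that column are the intersection.
  x = 0: f ≡ 0 at y ∈ {0, 6}; g ≡ 0 at y ∈ {0, 1, 2, 3, 4, 5, 6, 7, 8, 9, 10}; common: {0, 6}.
  x = 1: f ≡ 0 at y ∈ ∅; g ≡ 0 at y ∈ {1}; common: ∅.
  x = 2: f ≡ 0 at y ∈ ∅; g ≡ 0 at y ∈ {1}; common: ∅.
  x = 3: f ≡ 0 at y ∈ {1, 6}; g ≡ 0 at y ∈ {1}; common: {1}.
  x = 4: f ≡ 0 at y ∈ ∅; g ≡ 0 at y ∈ {1}; common: ∅.
  x = 5: f ≡ 0 at y ∈ {0, 4}; g ≡ 0 at y ∈ {1}; common: ∅.
  x = 6: f ≡ 0 at y ∈ {4}; g ≡ 0 at y ∈ {1}; common: ∅.
  x = 7: f ≡ 0 at y ∈ ∅; g ≡ 0 at y ∈ {1}; common: ∅.
  x = 8: f ≡ 0 at y ∈ {8}; g ≡ 0 at y ∈ {1}; common: ∅.
  x = 9: f ≡ 0 at y ∈ {1, 8}; g ≡ 0 at y ∈ {1}; common: {1}.
  x = 10: f ≡ 0 at y ∈ ∅; g ≡ 0 at y ∈ {1}; common: ∅.
Collecting: common zeros = {(0, 0), (0, 6), (3, 1), (9, 1)}, so the count is 4.
Comparison with the Bézout bound: 4 ≤ 4 = deg(f)·deg(g), as expected for curves with no common component (the bound is attained).


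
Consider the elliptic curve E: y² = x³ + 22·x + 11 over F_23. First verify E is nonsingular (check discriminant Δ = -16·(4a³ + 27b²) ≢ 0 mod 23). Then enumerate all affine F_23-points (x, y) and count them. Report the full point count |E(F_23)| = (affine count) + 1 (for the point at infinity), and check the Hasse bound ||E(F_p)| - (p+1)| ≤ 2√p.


Affine points = {(3, 9), (3, 14), (4, 5), (4, 18), (5, 4), (5, 19), (7, 5), (7, 18), (8, 3), (8, 20), (9, 8), (9, 15), (10, 9), (10, 14), (12, 5), (12, 18), (14, 2), (14, 21), (15, 6), (15, 17), (17, 10), (17, 13), (18, 11), (18, 12)}; affine count = 24; |E(F_23)| = 25.

Discriminant check: Δ ∝ 4a³ + 27b² = 4·22³ + 27·11² = 4·10648 + 27·121 ≡ 20 (mod 23). Nonzero ⇒ E is nonsingular.
For each x ∈ F_23, compute rhs = x³ + 22·x + 11 mod 23, then count y ∈ F_23 with y² ≡ rhs.
  x = 0: rhs = 11, matching y values: none (0 points).
  x = 1: rhs = 11, matching y values: none (0 points).
  x = 2: rhs = 17, matching y values: none (0 points).
  x = 3: rhs = 12, matching y values: 9, 14 (2 points).
  x = 4: rhs = 2, matching y values: 5, 18 (2 points).
  x = 5: rhs = 16, matching y values: 4, 19 (2 points).
  x = 6: rhs = 14, matching y values: none (0 points).
  x = 7: rhs = 2, matching y values: 5, 18 (2 points).
  x = 8: rhs = 9, matching y values: 3, 20 (2 points).
  x = 9: rhs = 18, matching y values: 8, 15 (2 points).
  x = 10: rhs = 12, matching y values: 9, 14 (2 points).
  x = 11: rhs = 20, matching y values: none (0 points).
  x = 12: rhs = 2, matching y values: 5, 18 (2 points).
  x = 13: rhs = 10, matching y values: none (0 points).
  x = 14: rhs = 4, matching y values: 2, 21 (2 points).
  x = 15: rhs = 13, matching y values: 6, 17 (2 points).
  x = 16: rhs = 20, matching y values: none (0 points).
  x = 17: rhs = 8, matching y values: 10, 13 (2 points).
  x = 18: rhs = 6, matching y values: 11, 12 (2 points).
  x = 19: rhs = 20, matching y values: none (0 points).
  x = 20: rhs = 10, matching y values: none (0 points).
  x = 21: rhs = 5, matching y values: none (0 points).
  x = 22: rhs = 11, matching y values: none (0 points).
Total affine count: 24.
Full point count |E(F_23)| = 24 + 1 = 25.
Hasse bound: |25 − (23+1)| = |1| = 1 ≤ 2√23 ≈ 9.5917 ✓.


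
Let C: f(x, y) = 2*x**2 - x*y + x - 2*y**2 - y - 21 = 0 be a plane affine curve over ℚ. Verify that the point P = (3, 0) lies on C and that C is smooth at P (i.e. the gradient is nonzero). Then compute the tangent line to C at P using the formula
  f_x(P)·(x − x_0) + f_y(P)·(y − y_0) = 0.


Tangent line at P: 13*x - 4*y - 39 = 0.

Step 1: f(3, 0) = 0, so P lies on C.
Step 2: partial derivatives
  f_x(x, y) = 4*x - y + 1, f_y(x, y) = -x - 4*y - 1.
  f_x(P) = 13, f_y(P) = -4 (gradient nonzero, so P is smooth).
Step 3: tangent line at P: 13·(x − 3) + -4·(y − 0) = 0.
Expanding: 13*x - 4*y - 39 = 0.


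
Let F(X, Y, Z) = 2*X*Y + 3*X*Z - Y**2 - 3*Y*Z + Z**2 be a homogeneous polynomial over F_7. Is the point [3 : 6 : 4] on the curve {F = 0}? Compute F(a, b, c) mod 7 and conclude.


F(3,6,4) ≡ 1 (mod 7); P is NOT on the curve.

Evaluate F(3, 6, 4) term-by-term (mod 7).
  2*X*Y ↦ 2·3·6·1 = 36
  3*X*Z ↦ 3·3·1·4 = 36
  -Y**2 ↦ -1·1·36·1 = -36
  -3*Y*Z ↦ -3·1·6·4 = -72
  Z**2 ↦ 1·1·1·16 = 16
Sum: F(3, 6, 4) = (36) + (36) + (-36) + (-72) + (16) = -20.
Reducing mod 7: -20 ≡ 1 (mod 7).
Since F(a, b, c) ≡ 1 ≠ 0 (mod 7), P does NOT lie on the curve.


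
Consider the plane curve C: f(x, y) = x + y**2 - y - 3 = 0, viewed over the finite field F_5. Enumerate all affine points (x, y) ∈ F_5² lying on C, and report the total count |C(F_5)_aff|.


Affine F_5-points: {(1, 2), (1, 4), (2, 3), (3, 0), (3, 1)}; count = 5.

For each of the 25 pairs (x, y) ∈ F_5², evaluate f(x, y) mod 5. Record the zeros.
  x = 0: [0↦2, 1↦2, 2↦4, 3↦3, 4↦4]  zeros at y ∈ ∅
  x = 1: [0↦3, 1↦3, 2↦0, 3↦4, 4↦0]  zeros at y ∈ {2, 4}
  x = 2: [0↦4, 1↦4, 2↦1, 3↦0, 4↦1]  zeros at y ∈ {3}
  x = 3: [0↦0, 1↦0, 2↦2, 3↦1, 4↦2]  zeros at y ∈ {0, 1}
  x = 4: [0↦1, 1↦1, 2↦3, 3↦2, 4↦3]  zeros at y ∈ ∅
Collecting zeros: affine points = {(1, 2), (1, 4), (2, 3), (3, 0), (3, 1)}.
Total count |C(F_5)_aff| = 5.


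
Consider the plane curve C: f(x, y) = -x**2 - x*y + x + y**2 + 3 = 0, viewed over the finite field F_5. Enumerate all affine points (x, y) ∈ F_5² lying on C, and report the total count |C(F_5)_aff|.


Affine F_5-points: {(1, 2), (1, 4), (2, 1), (3, 1), (3, 2)}; count = 5.

For each of the 25 pairs (x, y) ∈ F_5², evaluate f(x, y) mod 5. Record the zeros.
  x = 0: [0↦3, 1↦4, 2↦2, 3↦2, 4↦4]  zeros at y ∈ ∅
  x = 1: [0↦3, 1↦3, 2↦0, 3↦4, 4↦0]  zeros at y ∈ {2, 4}
  x = 2: [0↦1, 1↦0, 2↦1, 3↦4, 4↦4]  zeros at y ∈ {1}
  x = 3: [0↦2, 1↦0, 2↦0, 3↦2, 4↦1]  zeros at y ∈ {1, 2}
  x = 4: [0↦1, 1↦3, 2↦2, 3↦3, 4↦1]  zeros at y ∈ ∅
Collecting zeros: affine points = {(1, 2), (1, 4), (2, 1), (3, 1), (3, 2)}.
Total count |C(F_5)_aff| = 5.


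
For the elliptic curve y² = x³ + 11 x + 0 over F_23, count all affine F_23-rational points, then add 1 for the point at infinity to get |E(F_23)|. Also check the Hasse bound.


Affine points = {(0, 0), (1, 9), (1, 14), (4, 4), (4, 19), (6, 11), (6, 12), (7, 11), (7, 12), (8, 5), (8, 18), (9, 0), (10, 11), (10, 12), (11, 7), (11, 16), (14, 0), (18, 2), (18, 21), (20, 3), (20, 20), (21, 4), (21, 19)}; affine count = 23; |E(F_23)| = 24.

Discriminant check: Δ ∝ 4a³ + 27b² = 4·11³ + 27·0² = 4·1331 + 27·0 ≡ 11 (mod 23). Nonzero ⇒ E is nonsingular.
For each x ∈ F_23, compute rhs = x³ + 11·x + 0 mod 23, then count y ∈ F_23 with y² ≡ rhs.
  x = 0: rhs = 0, matching y values: 0 (1 points).
  x = 1: rhs = 12, matching y values: 9, 14 (2 points).
  x = 2: rhs = 7, matching y values: none (0 points).
  x = 3: rhs = 14, matching y values: none (0 points).
  x = 4: rhs = 16, matching y values: 4, 19 (2 points).
  x = 5: rhs = 19, matching y values: none (0 points).
  x = 6: rhs = 6, matching y values: 11, 12 (2 points).
  x = 7: rhs = 6, matching y values: 11, 12 (2 points).
  x = 8: rhs = 2, matching y values: 5, 18 (2 points).
  x = 9: rhs = 0, matching y values: 0 (1 points).
  x = 10: rhs = 6, matching y values: 11, 12 (2 points).
  x = 11: rhs = 3, matching y values: 7, 16 (2 points).
  x = 12: rhs = 20, matching y values: none (0 points).
  x = 13: rhs = 17, matching y values: none (0 points).
  x = 14: rhs = 0, matching y values: 0 (1 points).
  x = 15: rhs = 21, matching y values: none (0 points).
  x = 16: rhs = 17, matching y values: none (0 points).
  x = 17: rhs = 17, matching y values: none (0 points).
  x = 18: rhs = 4, matching y values: 2, 21 (2 points).
  x = 19: rhs = 7, matching y values: none (0 points).
  x = 20: rhs = 9, matching y values: 3, 20 (2 points).
  x = 21: rhs = 16, matching y values: 4, 19 (2 points).
  x = 22: rhs = 11, matching y values: none (0 points).
Total affine count: 23.
Full point count |E(F_23)| = 23 + 1 = 24.
Hasse bound: |24 − (23+1)| = |0| = 0 ≤ 2√23 ≈ 9.5917 ✓.


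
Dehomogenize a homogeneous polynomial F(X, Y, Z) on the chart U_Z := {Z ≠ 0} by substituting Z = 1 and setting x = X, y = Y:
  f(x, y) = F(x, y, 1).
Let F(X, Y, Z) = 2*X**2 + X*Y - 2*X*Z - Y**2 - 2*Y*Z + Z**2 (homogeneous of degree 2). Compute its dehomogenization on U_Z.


f(x, y) = 2*x**2 + x*y - 2*x - y**2 - 2*y + 1

On U_Z we set Z = 1. Each monomial c·X^i·Y^j·Z^k in F becomes c·x^i·y^j·1^k = c·x^i·y^j.
Substituting Z = 1: F(X, Y, 1) = 2*x**2 + x*y - 2*x - y**2 - 2*y + 1.
Note: deg(f) ≤ deg(F) = 2; strict inequality happens when F is divisible by Z (lost terms).


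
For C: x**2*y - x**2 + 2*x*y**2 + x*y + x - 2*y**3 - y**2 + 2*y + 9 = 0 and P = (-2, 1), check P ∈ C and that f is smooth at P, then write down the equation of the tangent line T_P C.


Tangent line at P: 4*x - 12*y + 20 = 0.

Step 1: f(-2, 1) = 0, so P lies on C.
Step 2: partial derivatives
  f_x(x, y) = 2*x*y - 2*x + 2*y**2 + y + 1, f_y(x, y) = x**2 + 4*x*y + x - 6*y**2 - 2*y + 2.
  f_x(P) = 4, f_y(P) = -12 (gradient nonzero, so P is smooth).
Step 3: tangent line at P: 4·(x − -2) + -12·(y − 1) = 0.
Expanding: 4*x - 12*y + 20 = 0.


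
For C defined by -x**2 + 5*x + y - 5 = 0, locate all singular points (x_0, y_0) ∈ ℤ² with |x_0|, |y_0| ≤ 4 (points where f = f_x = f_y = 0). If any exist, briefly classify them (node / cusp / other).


No singular points in the scanned grid; C is smooth there.

Compute partial derivatives:
  f_x = 5 - 2*x.
  f_y = 1.
f_y = 1 is a nonzero constant, so f_y never vanishes: no point (x, y) can satisfy f = f_x = f_y = 0. In particular no (x, y) ∈ {−4, ..., 4}² is singular; the curve is smooth.


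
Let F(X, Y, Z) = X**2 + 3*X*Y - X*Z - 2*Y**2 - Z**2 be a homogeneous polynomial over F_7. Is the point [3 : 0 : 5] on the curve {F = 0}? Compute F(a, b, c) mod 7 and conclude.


F(3,0,5) ≡ 4 (mod 7); P is NOT on the curve.

Evaluate F(3, 0, 5) term-by-term (mod 7).
  X**2 ↦ 1·9·1·1 = 9
  3*X*Y ↦ 3·3·0·1 = 0
  -X*Z ↦ -1·3·1·5 = -15
  -2*Y**2 ↦ -2·1·0·1 = 0
  -Z**2 ↦ -1·1·1·25 = -25
Sum: F(3, 0, 5) = (9) + (0) + (-15) + (0) + (-25) = -31.
Reducing mod 7: -31 ≡ 4 (mod 7).
Since F(a, b, c) ≡ 4 ≠ 0 (mod 7), P does NOT lie on the curve.


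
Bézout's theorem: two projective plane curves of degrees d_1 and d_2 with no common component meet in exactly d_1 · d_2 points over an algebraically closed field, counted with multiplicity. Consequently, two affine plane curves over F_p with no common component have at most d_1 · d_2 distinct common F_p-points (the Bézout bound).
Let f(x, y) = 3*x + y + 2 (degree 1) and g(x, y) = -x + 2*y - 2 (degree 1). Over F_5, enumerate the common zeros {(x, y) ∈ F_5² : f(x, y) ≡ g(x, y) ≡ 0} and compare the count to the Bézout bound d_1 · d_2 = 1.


Common zeros: {(2, 2)}; count = 1; Bézout bound = 1.

deg(f) = 1, deg(g) = 1, so Bézout bound = 1.
Scan x ∈ F_5. For each x, list the y ∈ F_5 with f(x, y) ≡ 0 and those with g(x, y) ≡ 0 (mod 5); the common zeros in that column are the intersection.
  x = 0: f ≡ 0 at y ∈ {3}; g ≡ 0 at y ∈ {1}; common: ∅.
  x = 1: f ≡ 0 at y ∈ {0}; g ≡ 0 at y ∈ {4}; common: ∅.
  x = 2: f ≡ 0 at y ∈ {2}; g ≡ 0 at y ∈ {2}; common: {2}.
  x = 3: f ≡ 0 at y ∈ {4}; g ≡ 0 at y ∈ {0}; common: ∅.
  x = 4: f ≡ 0 at y ∈ {1}; g ≡ 0 at y ∈ {3}; common: ∅.
Collecting: common zeros = {(2, 2)}, so the count is 1.
Comparison with the Bézout bound: 1 ≤ 1 = deg(f)·deg(g), as expected for curves with no common component (the bound is attained).


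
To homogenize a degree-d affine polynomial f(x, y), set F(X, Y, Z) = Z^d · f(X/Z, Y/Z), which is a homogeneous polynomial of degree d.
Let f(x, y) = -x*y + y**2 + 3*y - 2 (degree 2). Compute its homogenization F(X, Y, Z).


F(X, Y, Z) = -X*Y + Y**2 + 3*Y*Z - 2*Z**2

deg(f) = 2.
Substitute x = X/Z, y = Y/Z into f, then multiply by Z^2.
  monomial -1·x^1·y^1 ↦ -1·X^1·Y^1·Z^0.
  monomial 1·x^0·y^2 ↦ 1·X^0·Y^2·Z^0.
  monomial 3·x^0·y^1 ↦ 3·X^0·Y^1·Z^1.
  monomial -2·x^0·y^0 ↦ -2·X^0·Y^0·Z^2.
Collecting: F(X, Y, Z) = -X*Y + Y**2 + 3*Y*Z - 2*Z**2.


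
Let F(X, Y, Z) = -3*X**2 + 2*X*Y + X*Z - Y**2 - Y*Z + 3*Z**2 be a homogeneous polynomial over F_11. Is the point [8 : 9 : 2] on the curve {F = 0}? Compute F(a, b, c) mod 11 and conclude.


F(8,9,2) ≡ 2 (mod 11); P is NOT on the curve.

Evaluate F(8, 9, 2) term-by-term (mod 11).
  -3*X**2 ↦ -3·64·1·1 = -192
  2*X*Y ↦ 2·8·9·1 = 144
  X*Z ↦ 1·8·1·2 = 16
  -Y**2 ↦ -1·1·81·1 = -81
  -Y*Z ↦ -1·1·9·2 = -18
  3*Z**2 ↦ 3·1·1·4 = 12
Sum: F(8, 9, 2) = (-192) + (144) + (16) + (-81) + (-18) + (12) = -119.
Reducing mod 11: -119 ≡ 2 (mod 11).
Since F(a, b, c) ≡ 2 ≠ 0 (mod 11), P does NOT lie on the curve.


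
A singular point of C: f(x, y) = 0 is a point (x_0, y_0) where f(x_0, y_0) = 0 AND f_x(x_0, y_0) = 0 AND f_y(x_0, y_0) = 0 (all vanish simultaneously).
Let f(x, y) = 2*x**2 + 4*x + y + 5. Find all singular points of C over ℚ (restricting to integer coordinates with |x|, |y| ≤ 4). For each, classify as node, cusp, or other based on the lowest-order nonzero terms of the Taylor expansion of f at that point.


No singular points in the scanned grid; C is smooth there.

Compute partial derivatives:
  f_x = 4*x + 4.
  f_y = 1.
f_y = 1 is a nonzero constant, so f_y never vanishes: no point (x, y) can satisfy f = f_x = f_y = 0. In particular no (x, y) ∈ {−4, ..., 4}² is singular; the curve is smooth.


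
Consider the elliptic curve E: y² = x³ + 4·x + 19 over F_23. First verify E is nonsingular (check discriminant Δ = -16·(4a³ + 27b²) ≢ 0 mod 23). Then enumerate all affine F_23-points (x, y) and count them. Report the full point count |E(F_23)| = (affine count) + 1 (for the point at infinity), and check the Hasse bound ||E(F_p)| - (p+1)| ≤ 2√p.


Affine points = {(1, 1), (1, 22), (2, 9), (2, 14), (3, 9), (3, 14), (5, 7), (5, 16), (6, 11), (6, 12), (9, 5), (9, 18), (10, 1), (10, 22), (12, 1), (12, 22), (14, 6), (14, 17), (15, 2), (15, 21), (16, 4), (16, 19), (17, 3), (17, 20), (18, 9), (18, 14), (19, 10), (19, 13), (20, 7), (20, 16), (21, 7), (21, 16)}; affine count = 32; |E(F_23)| = 33.

Discriminant check: Δ ∝ 4a³ + 27b² = 4·4³ + 27·19² = 4·64 + 27·361 ≡ 21 (mod 23). Nonzero ⇒ E is nonsingular.
For each x ∈ F_23, compute rhs = x³ + 4·x + 19 mod 23, then count y ∈ F_23 with y² ≡ rhs.
  x = 0: rhs = 19, matching y values: none (0 points).
  x = 1: rhs = 1, matching y values: 1, 22 (2 points).
  x = 2: rhs = 12, matching y values: 9, 14 (2 points).
  x = 3: rhs = 12, matching y values: 9, 14 (2 points).
  x = 4: rhs = 7, matching y values: none (0 points).
  x = 5: rhs = 3, matching y values: 7, 16 (2 points).
  x = 6: rhs = 6, matching y values: 11, 12 (2 points).
  x = 7: rhs = 22, matching y values: none (0 points).
  x = 8: rhs = 11, matching y values: none (0 points).
  x = 9: rhs = 2, matching y values: 5, 18 (2 points).
  x = 10: rhs = 1, matching y values: 1, 22 (2 points).
  x = 11: rhs = 14, matching y values: none (0 points).
  x = 12: rhs = 1, matching y values: 1, 22 (2 points).
  x = 13: rhs = 14, matching y values: none (0 points).
  x = 14: rhs = 13, matching y values: 6, 17 (2 points).
  x = 15: rhs = 4, matching y values: 2, 21 (2 points).
  x = 16: rhs = 16, matching y values: 4, 19 (2 points).
  x = 17: rhs = 9, matching y values: 3, 20 (2 points).
  x = 18: rhs = 12, matching y values: 9, 14 (2 points).
  x = 19: rhs = 8, matching y values: 10, 13 (2 points).
  x = 20: rhs = 3, matching y values: 7, 16 (2 points).
  x = 21: rhs = 3, matching y values: 7, 16 (2 points).
  x = 22: rhs = 14, matching y values: none (0 points).
Total affine count: 32.
Full point count |E(F_23)| = 32 + 1 = 33.
Hasse bound: |33 − (23+1)| = |9| = 9 ≤ 2√23 ≈ 9.5917 ✓.


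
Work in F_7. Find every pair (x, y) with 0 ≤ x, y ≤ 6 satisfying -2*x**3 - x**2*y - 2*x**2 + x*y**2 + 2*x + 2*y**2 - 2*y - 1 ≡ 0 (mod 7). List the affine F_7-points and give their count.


Affine F_7-points: {(2, 0), (2, 5), (5, 4), (6, 5)}; count = 4.

For each of the 49 pairs (x, y) ∈ F_7², evaluate f(x, y) mod 7. Record the zeros.
  x = 0: [0↦6, 1↦6, 2↦3, 3↦4, 4↦2, 5↦4, 6↦3]  zeros at y ∈ ∅
  x = 1: [0↦4, 1↦4, 2↦3, 3↦1, 4↦5, 5↦1, 6↦3]  zeros at y ∈ ∅
  x = 2: [0↦0, 1↦5, 2↦4, 3↦4, 4↦5, 5↦0, 6↦3]  zeros at y ∈ {0, 5}
  x = 3: [0↦3, 1↦4, 2↦1, 3↦1, 4↦4, 5↦3, 6↦5]  zeros at y ∈ ∅
  x = 4: [0↦1, 1↦3, 2↦3, 3↦1, 4↦4, 5↦5, 6↦4]  zeros at y ∈ ∅
  x = 5: [0↦3, 1↦4, 2↦5, 3↦6, 4↦0, 5↦1, 6↦2]  zeros at y ∈ {4}
  x = 6: [0↦4, 1↦2, 2↦2, 3↦4, 4↦1, 5↦0, 6↦1]  zeros at y ∈ {5}
Collecting zeros: affine points = {(2, 0), (2, 5), (5, 4), (6, 5)}.
Total count |C(F_7)_aff| = 4.


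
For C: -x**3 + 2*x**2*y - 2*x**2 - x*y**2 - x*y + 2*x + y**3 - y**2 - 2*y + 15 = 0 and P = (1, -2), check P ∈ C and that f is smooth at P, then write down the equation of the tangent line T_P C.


Tangent line at P: -15*x + 19*y + 53 = 0.

Step 1: f(1, -2) = 0, so P lies on C.
Step 2: partial derivatives
  f_x(x, y) = -3*x**2 + 4*x*y - 4*x - y**2 - y + 2, f_y(x, y) = 2*x**2 - 2*x*y - x + 3*y**2 - 2*y - 2.
  f_x(P) = -15, f_y(P) = 19 (gradient nonzero, so P is smooth).
Step 3: tangent line at P: -15·(x − 1) + 19·(y − -2) = 0.
Expanding: -15*x + 19*y + 53 = 0.


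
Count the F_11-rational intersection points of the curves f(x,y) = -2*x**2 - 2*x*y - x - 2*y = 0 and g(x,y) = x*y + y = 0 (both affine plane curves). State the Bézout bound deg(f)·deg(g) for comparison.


Common zeros: {(0, 0), (5, 0)}; count = 2; Bézout bound = 4.

deg(f) = 2, deg(g) = 2, so Bézout bound = 4.
Scan x ∈ F_11. For each x, list the y ∈ F_11 with f(x, y) ≡ 0 and those with g(x, y) ≡ 0 (mod 11); the common zeros in that column are the intersection.
  x = 0: f ≡ 0 at y ∈ {0}; g ≡ 0 at y ∈ {0}; common: {0}.
  x = 1: f ≡ 0 at y ∈ {2}; g ≡ 0 at y ∈ {0}; common: ∅.
  x = 2: f ≡ 0 at y ∈ {2}; g ≡ 0 at y ∈ {0}; common: ∅.
  x = 3: f ≡ 0 at y ∈ {7}; g ≡ 0 at y ∈ {0}; common: ∅.
  x = 4: f ≡ 0 at y ∈ {3}; g ≡ 0 at y ∈ {0}; common: ∅.
  x = 5: f ≡ 0 at y ∈ {0}; g ≡ 0 at y ∈ {0}; common: {0}.
  x = 6: f ≡ 0 at y ∈ {7}; g ≡ 0 at y ∈ {0}; common: ∅.
  x = 7: f ≡ 0 at y ∈ {1}; g ≡ 0 at y ∈ {0}; common: ∅.
  x = 8: f ≡ 0 at y ∈ {1}; g ≡ 0 at y ∈ {0}; common: ∅.
  x = 9: f ≡ 0 at y ∈ {3}; g ≡ 0 at y ∈ {0}; common: ∅.
  x = 10: f ≡ 0 at y ∈ ∅; g ≡ 0 at y ∈ {0, 1, 2, 3, 4, 5, 6, 7, 8, 9, 10}; common: ∅.
Collecting: common zeros = {(0, 0), (5, 0)}, so the count is 2.
Comparison with the Bézout bound: 2 ≤ 4 = deg(f)·deg(g), as expected for curves with no common component (the affine F_11-count falls short of the bound because intersections may lie at infinity, over extension fields, or carry multiplicity).


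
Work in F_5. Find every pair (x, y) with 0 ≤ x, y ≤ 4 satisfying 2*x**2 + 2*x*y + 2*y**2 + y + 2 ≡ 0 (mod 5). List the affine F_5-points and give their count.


Affine F_5-points: {(0, 1), (2, 0), (3, 0), (3, 4), (4, 1), (4, 2)}; count = 6.

For each of the 25 pairs (x, y) ∈ F_5², evaluate f(x, y) mod 5. Record the zeros.
  x = 0: [0↦2, 1↦0, 2↦2, 3↦3, 4↦3]  zeros at y ∈ {1}
  x = 1: [0↦4, 1↦4, 2↦3, 3↦1, 4↦3]  zeros at y ∈ ∅
  x = 2: [0↦0, 1↦2, 2↦3, 3↦3, 4↦2]  zeros at y ∈ {0}
  x = 3: [0↦0, 1↦4, 2↦2, 3↦4, 4↦0]  zeros at y ∈ {0, 4}
  x = 4: [0↦4, 1↦0, 2↦0, 3↦4, 4↦2]  zeros at y ∈ {1, 2}
Collecting zeros: affine points = {(0, 1), (2, 0), (3, 0), (3, 4), (4, 1), (4, 2)}.
Total count |C(F_5)_aff| = 6.
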